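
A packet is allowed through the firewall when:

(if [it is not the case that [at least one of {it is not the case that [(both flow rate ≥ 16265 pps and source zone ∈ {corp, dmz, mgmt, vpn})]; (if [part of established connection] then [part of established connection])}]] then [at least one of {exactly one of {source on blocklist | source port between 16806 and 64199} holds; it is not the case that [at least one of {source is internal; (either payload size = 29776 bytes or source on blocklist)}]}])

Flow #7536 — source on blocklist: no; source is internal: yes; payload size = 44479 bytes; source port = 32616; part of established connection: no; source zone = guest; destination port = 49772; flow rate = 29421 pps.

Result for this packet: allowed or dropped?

Atomic conditions:
  flow rate ≥ 16265 pps: 29421 ≥ 16265 is true
  source zone ∈ {corp, dmz, mgmt, vpn}: guest is not in the set → false
  part of established connection: no → false
  source on blocklist: no → false
  source port between 16806 and 64199: 32616 in [16806, 64199] is true
  source is internal: yes → true
  payload size = 29776 bytes: 44479 == 29776 is false
Combine:
[1.1.1.1] true AND false = false
[1.1.1] NOT false = true
[1.1.2] false → false (antecedent false ⇒ implication holds) = true
[1.1] true OR true = true
[1] NOT true = false
[2.1] exactly-one(false, true) = true
[2.2.1.2] false OR false = false
[2.2.1] true OR false = true
[2.2] NOT true = false
[2] true OR false = true
[root] false → true (antecedent false ⇒ implication holds) = true
Overall: true → allowed

Allowed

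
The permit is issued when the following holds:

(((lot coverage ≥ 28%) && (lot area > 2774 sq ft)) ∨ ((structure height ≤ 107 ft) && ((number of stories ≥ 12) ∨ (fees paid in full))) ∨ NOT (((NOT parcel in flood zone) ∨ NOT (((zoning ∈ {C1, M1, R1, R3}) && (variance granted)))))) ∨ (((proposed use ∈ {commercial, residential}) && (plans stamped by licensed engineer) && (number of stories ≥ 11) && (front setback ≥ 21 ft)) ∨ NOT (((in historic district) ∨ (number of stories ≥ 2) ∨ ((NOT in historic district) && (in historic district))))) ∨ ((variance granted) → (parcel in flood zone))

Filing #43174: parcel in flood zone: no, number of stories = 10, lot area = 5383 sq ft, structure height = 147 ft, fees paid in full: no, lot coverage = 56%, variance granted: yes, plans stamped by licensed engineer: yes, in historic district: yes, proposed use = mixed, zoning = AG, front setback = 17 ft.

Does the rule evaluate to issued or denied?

Atomic conditions:
  lot coverage ≥ 28%: 56 ≥ 28 is true
  lot area > 2774 sq ft: 5383 > 2774 is true
  structure height ≤ 107 ft: 147 ≤ 107 is false
  number of stories ≥ 12: 10 ≥ 12 is false
  fees paid in full: no → false
  NOT parcel in flood zone: no → true
  zoning ∈ {C1, M1, R1, R3}: AG is not in the set → false
  variance granted: yes → true
  proposed use ∈ {commercial, residential}: mixed is not in the set → false
  plans stamped by licensed engineer: yes → true
  number of stories ≥ 11: 10 ≥ 11 is false
  front setback ≥ 21 ft: 17 ≥ 21 is false
  in historic district: yes → true
  number of stories ≥ 2: 10 ≥ 2 is true
  NOT in historic district: yes → false
  parcel in flood zone: no → false
Combine:
[1.1] true AND true = true
[1.2.2] false OR false = false
[1.2] false AND false = false
[1.3.1.2.1] false AND true = false
[1.3.1.2] NOT false = true
[1.3.1] true OR true = true
[1.3] NOT true = false
[1] true OR false OR false = true
[2.1] false AND true AND false AND false = false
[2.2.1.3] false AND true = false
[2.2.1] true OR true OR false = true
[2.2] NOT true = false
[2] false OR false = false
[3] true → false = false
[root] true OR false OR false = true
Overall: true → issued

Issued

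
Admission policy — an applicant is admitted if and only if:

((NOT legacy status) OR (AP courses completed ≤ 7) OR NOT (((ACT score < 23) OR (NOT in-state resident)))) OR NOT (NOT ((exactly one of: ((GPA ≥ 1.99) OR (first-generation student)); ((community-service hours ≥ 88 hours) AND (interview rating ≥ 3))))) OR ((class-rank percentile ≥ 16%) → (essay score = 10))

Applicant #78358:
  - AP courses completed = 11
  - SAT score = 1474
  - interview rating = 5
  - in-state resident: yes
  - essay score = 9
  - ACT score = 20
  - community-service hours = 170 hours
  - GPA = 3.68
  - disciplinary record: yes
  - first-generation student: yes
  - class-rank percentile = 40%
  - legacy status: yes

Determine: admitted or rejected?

Atomic conditions:
  NOT legacy status: yes → false
  AP courses completed ≤ 7: 11 ≤ 7 is false
  ACT score < 23: 20 < 23 is true
  NOT in-state resident: yes → false
  GPA ≥ 1.99: 3.68 ≥ 1.99 is true
  first-generation student: yes → true
  community-service hours ≥ 88 hours: 170 ≥ 88 is true
  interview rating ≥ 3: 5 ≥ 3 is true
  class-rank percentile ≥ 16%: 40 ≥ 16 is true
  essay score = 10: 9 == 10 is false
Combine:
[1.3.1] true OR false = true
[1.3] NOT true = false
[1] false OR false OR false = false
[2.1.1.1] true OR true = true
[2.1.1.2] true AND true = true
[2.1.1] exactly-one(true, true) = false
[2.1] NOT false = true
[2] NOT true = false
[3] true → false = false
[root] false OR false OR false = false
Overall: false → rejected

Rejected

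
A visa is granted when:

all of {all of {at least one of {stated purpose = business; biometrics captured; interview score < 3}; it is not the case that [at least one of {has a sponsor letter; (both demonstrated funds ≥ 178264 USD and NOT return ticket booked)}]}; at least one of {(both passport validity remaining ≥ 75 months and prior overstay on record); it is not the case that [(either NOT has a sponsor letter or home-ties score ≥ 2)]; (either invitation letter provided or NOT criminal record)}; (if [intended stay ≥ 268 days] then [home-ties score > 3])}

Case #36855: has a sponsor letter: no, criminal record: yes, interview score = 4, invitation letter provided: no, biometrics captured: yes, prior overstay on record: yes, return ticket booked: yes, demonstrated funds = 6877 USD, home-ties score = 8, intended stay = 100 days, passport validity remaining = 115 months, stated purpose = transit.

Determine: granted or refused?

Granted

Atomic conditions:
  stated purpose = business: transit == business is false
  biometrics captured: yes → true
  interview score < 3: 4 < 3 is false
  has a sponsor letter: no → false
  demonstrated funds ≥ 178264 USD: 6877 ≥ 178264 is false
  NOT return ticket booked: yes → false
  passport validity remaining ≥ 75 months: 115 ≥ 75 is true
  prior overstay on record: yes → true
  NOT has a sponsor letter: no → true
  home-ties score ≥ 2: 8 ≥ 2 is true
  invitation letter provided: no → false
  NOT criminal record: yes → false
  intended stay ≥ 268 days: 100 ≥ 268 is false
  home-ties score > 3: 8 > 3 is true
Combine:
[1.1] false OR true OR false = true
[1.2.1.2] false AND false = false
[1.2.1] false OR false = false
[1.2] NOT false = true
[1] true AND true = true
[2.1] true AND true = true
[2.2.1] true OR true = true
[2.2] NOT true = false
[2.3] false OR false = false
[2] true OR false OR false = true
[3] false → true (antecedent false ⇒ implication holds) = true
[root] true AND true AND true = true
Overall: true → granted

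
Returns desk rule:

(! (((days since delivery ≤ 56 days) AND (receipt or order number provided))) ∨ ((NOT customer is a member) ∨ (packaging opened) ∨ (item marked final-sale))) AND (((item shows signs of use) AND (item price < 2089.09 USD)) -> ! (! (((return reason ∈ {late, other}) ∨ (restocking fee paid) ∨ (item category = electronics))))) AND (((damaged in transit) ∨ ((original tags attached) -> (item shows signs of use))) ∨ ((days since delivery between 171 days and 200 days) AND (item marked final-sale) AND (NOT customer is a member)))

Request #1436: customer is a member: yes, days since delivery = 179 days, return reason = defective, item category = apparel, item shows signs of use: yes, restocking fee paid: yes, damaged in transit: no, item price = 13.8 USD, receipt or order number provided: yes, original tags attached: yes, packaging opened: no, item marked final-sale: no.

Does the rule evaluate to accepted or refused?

Accepted

Atomic conditions:
  days since delivery ≤ 56 days: 179 ≤ 56 is false
  receipt or order number provided: yes → true
  NOT customer is a member: yes → false
  packaging opened: no → false
  item marked final-sale: no → false
  item shows signs of use: yes → true
  item price < 2089.09 USD: 13.8 < 2089.09 is true
  return reason ∈ {late, other}: defective is not in the set → false
  restocking fee paid: yes → true
  item category = electronics: apparel == electronics is false
  damaged in transit: no → false
  original tags attached: yes → true
  days since delivery between 171 days and 200 days: 179 in [171, 200] is true
Combine:
[1.1.1] false AND true = false
[1.1] NOT false = true
[1.2] false OR false OR false = false
[1] true OR false = true
[2.1] true AND true = true
[2.2.1.1] false OR true OR false = true
[2.2.1] NOT true = false
[2.2] NOT false = true
[2] true → true = true
[3.1.2] true → true = true
[3.1] false OR true = true
[3.2] true AND false AND false = false
[3] true OR false = true
[root] true AND true AND true = true
Overall: true → accepted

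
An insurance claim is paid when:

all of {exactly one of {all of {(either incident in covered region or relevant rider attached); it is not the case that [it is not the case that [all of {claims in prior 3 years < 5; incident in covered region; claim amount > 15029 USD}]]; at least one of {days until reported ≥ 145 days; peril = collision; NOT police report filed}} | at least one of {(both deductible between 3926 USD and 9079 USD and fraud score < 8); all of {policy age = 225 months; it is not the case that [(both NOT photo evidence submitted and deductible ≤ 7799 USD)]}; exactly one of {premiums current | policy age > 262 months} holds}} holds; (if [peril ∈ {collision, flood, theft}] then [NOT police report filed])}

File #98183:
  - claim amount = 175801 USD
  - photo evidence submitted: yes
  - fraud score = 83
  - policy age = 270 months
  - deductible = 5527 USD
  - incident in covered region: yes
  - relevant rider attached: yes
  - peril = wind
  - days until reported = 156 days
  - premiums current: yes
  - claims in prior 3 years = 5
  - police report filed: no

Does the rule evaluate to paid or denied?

Atomic conditions:
  incident in covered region: yes → true
  relevant rider attached: yes → true
  claims in prior 3 years < 5: 5 < 5 is false
  claim amount > 15029 USD: 175801 > 15029 is true
  days until reported ≥ 145 days: 156 ≥ 145 is true
  peril = collision: wind == collision is false
  NOT police report filed: no → true
  deductible between 3926 USD and 9079 USD: 5527 in [3926, 9079] is true
  fraud score < 8: 83 < 8 is false
  policy age = 225 months: 270 == 225 is false
  NOT photo evidence submitted: yes → false
  deductible ≤ 7799 USD: 5527 ≤ 7799 is true
  premiums current: yes → true
  policy age > 262 months: 270 > 262 is true
  peril ∈ {collision, flood, theft}: wind is not in the set → false
Combine:
[1.1.1] true OR true = true
[1.1.2.1.1] false AND true AND true = false
[1.1.2.1] NOT false = true
[1.1.2] NOT true = false
[1.1.3] true OR false OR true = true
[1.1] true AND false AND true = false
[1.2.1] true AND false = false
[1.2.2.2.1] false AND true = false
[1.2.2.2] NOT false = true
[1.2.2] false AND true = false
[1.2.3] exactly-one(true, true) = false
[1.2] false OR false OR false = false
[1] exactly-one(false, false) = false
[2] false → true (antecedent false ⇒ implication holds) = true
[root] false AND true = false
Overall: false → denied

Denied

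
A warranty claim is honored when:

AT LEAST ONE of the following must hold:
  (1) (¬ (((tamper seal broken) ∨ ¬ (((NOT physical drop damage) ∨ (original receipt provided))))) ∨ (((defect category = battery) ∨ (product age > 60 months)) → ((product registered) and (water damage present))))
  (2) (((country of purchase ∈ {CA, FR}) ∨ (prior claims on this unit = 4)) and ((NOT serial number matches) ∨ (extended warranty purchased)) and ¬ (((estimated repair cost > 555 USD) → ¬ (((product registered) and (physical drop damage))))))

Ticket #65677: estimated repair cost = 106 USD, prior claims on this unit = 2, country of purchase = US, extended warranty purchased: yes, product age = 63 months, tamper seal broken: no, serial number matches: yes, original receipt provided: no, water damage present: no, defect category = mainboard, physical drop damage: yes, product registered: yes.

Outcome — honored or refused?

Atomic conditions:
  tamper seal broken: no → false
  NOT physical drop damage: yes → false
  original receipt provided: no → false
  defect category = battery: mainboard == battery is false
  product age > 60 months: 63 > 60 is true
  product registered: yes → true
  water damage present: no → false
  country of purchase ∈ {CA, FR}: US is not in the set → false
  prior claims on this unit = 4: 2 == 4 is false
  NOT serial number matches: yes → false
  extended warranty purchased: yes → true
  estimated repair cost > 555 USD: 106 > 555 is false
  physical drop damage: yes → true
Combine:
[1.1.1.2.1] false OR false = false
[1.1.1.2] NOT false = true
[1.1.1] false OR true = true
[1.1] NOT true = false
[1.2.1] false OR true = true
[1.2.2] true AND false = false
[1.2] true → false = false
[1] false OR false = false
[2.1] false OR false = false
[2.2] false OR true = true
[2.3.1.2.1] true AND true = true
[2.3.1.2] NOT true = false
[2.3.1] false → false (antecedent false ⇒ implication holds) = true
[2.3] NOT true = false
[2] false AND true AND false = false
[root] false OR false = false
Overall: false → refused

Refused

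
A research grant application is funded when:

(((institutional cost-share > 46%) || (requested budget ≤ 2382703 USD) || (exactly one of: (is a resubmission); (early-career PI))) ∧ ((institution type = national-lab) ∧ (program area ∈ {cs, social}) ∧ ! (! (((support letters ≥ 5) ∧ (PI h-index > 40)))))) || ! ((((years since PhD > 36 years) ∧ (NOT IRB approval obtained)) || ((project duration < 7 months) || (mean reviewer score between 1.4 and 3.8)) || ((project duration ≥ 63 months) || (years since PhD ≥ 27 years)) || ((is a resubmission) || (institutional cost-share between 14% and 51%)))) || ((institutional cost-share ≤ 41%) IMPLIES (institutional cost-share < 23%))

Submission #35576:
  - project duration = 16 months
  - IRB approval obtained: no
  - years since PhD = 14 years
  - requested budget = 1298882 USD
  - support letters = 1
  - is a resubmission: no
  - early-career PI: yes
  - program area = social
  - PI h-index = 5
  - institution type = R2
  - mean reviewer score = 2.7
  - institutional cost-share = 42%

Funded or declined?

Funded

Atomic conditions:
  institutional cost-share > 46%: 42 > 46 is false
  requested budget ≤ 2382703 USD: 1298882 ≤ 2382703 is true
  is a resubmission: no → false
  early-career PI: yes → true
  institution type = national-lab: R2 == national-lab is false
  program area ∈ {cs, social}: social is in the set → true
  support letters ≥ 5: 1 ≥ 5 is false
  PI h-index > 40: 5 > 40 is false
  years since PhD > 36 years: 14 > 36 is false
  NOT IRB approval obtained: no → true
  project duration < 7 months: 16 < 7 is false
  mean reviewer score between 1.4 and 3.8: 2.7 in [1.4, 3.8] is true
  project duration ≥ 63 months: 16 ≥ 63 is false
  years since PhD ≥ 27 years: 14 ≥ 27 is false
  institutional cost-share between 14% and 51%: 42 in [14, 51] is true
  institutional cost-share ≤ 41%: 42 ≤ 41 is false
  institutional cost-share < 23%: 42 < 23 is false
Combine:
[1.1.3] exactly-one(false, true) = true
[1.1] false OR true OR true = true
[1.2.3.1.1] false AND false = false
[1.2.3.1] NOT false = true
[1.2.3] NOT true = false
[1.2] false AND true AND false = false
[1] true AND false = false
[2.1.1] false AND true = false
[2.1.2] false OR true = true
[2.1.3] false OR false = false
[2.1.4] false OR true = true
[2.1] false OR true OR false OR true = true
[2] NOT true = false
[3] false → false (antecedent false ⇒ implication holds) = true
[root] false OR false OR true = true
Overall: true → funded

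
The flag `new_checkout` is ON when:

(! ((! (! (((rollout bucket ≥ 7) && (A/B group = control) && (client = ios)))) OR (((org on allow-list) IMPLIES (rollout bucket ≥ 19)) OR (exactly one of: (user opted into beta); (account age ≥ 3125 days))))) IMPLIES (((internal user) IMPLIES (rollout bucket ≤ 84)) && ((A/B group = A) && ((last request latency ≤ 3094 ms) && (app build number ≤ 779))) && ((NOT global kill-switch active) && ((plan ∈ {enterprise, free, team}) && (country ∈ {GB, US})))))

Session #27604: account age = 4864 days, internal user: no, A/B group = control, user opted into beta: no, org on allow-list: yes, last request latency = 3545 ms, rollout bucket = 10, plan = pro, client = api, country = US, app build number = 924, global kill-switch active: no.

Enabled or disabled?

Atomic conditions:
  rollout bucket ≥ 7: 10 ≥ 7 is true
  A/B group = control: control == control is true
  client = ios: api == ios is false
  org on allow-list: yes → true
  rollout bucket ≥ 19: 10 ≥ 19 is false
  user opted into beta: no → false
  account age ≥ 3125 days: 4864 ≥ 3125 is true
  internal user: no → false
  rollout bucket ≤ 84: 10 ≤ 84 is true
  A/B group = A: control == A is false
  last request latency ≤ 3094 ms: 3545 ≤ 3094 is false
  app build number ≤ 779: 924 ≤ 779 is false
  NOT global kill-switch active: no → true
  plan ∈ {enterprise, free, team}: pro is not in the set → false
  country ∈ {GB, US}: US is in the set → true
Combine:
[1.1.1.1.1] true AND true AND false = false
[1.1.1.1] NOT false = true
[1.1.1] NOT true = false
[1.1.2.1] true → false = false
[1.1.2.2] exactly-one(false, true) = true
[1.1.2] false OR true = true
[1.1] false OR true = true
[1] NOT true = false
[2.1] false → true (antecedent false ⇒ implication holds) = true
[2.2.2] false AND false = false
[2.2] false AND false = false
[2.3.2] false AND true = false
[2.3] true AND false = false
[2] true AND false AND false = false
[root] false → false (antecedent false ⇒ implication holds) = true
Overall: true → enabled

Enabled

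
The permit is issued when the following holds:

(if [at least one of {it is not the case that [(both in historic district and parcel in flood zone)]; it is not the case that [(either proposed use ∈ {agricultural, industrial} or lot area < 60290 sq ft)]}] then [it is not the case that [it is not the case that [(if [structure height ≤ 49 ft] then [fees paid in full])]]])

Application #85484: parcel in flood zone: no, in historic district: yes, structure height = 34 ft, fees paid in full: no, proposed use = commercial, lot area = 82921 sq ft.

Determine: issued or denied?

Denied

Atomic conditions:
  in historic district: yes → true
  parcel in flood zone: no → false
  proposed use ∈ {agricultural, industrial}: commercial is not in the set → false
  lot area < 60290 sq ft: 82921 < 60290 is false
  structure height ≤ 49 ft: 34 ≤ 49 is true
  fees paid in full: no → false
Combine:
[1.1.1] true AND false = false
[1.1] NOT false = true
[1.2.1] false OR false = false
[1.2] NOT false = true
[1] true OR true = true
[2.1.1] true → false = false
[2.1] NOT false = true
[2] NOT true = false
[root] true → false = false
Overall: false → denied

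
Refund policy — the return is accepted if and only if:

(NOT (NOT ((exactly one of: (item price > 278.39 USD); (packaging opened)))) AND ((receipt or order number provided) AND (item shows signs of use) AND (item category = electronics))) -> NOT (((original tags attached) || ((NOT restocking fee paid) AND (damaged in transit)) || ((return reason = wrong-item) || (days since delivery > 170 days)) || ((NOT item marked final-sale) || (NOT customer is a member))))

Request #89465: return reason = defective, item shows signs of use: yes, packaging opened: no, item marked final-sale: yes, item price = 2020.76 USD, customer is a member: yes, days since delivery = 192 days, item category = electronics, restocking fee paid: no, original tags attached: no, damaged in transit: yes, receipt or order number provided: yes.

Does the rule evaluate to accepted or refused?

Refused

Atomic conditions:
  item price > 278.39 USD: 2020.76 > 278.39 is true
  packaging opened: no → false
  receipt or order number provided: yes → true
  item shows signs of use: yes → true
  item category = electronics: electronics == electronics is true
  original tags attached: no → false
  NOT restocking fee paid: no → true
  damaged in transit: yes → true
  return reason = wrong-item: defective == wrong-item is false
  days since delivery > 170 days: 192 > 170 is true
  NOT item marked final-sale: yes → false
  NOT customer is a member: yes → false
Combine:
[1.1.1.1] exactly-one(true, false) = true
[1.1.1] NOT true = false
[1.1] NOT false = true
[1.2] true AND true AND true = true
[1] true AND true = true
[2.1.2] true AND true = true
[2.1.3] false OR true = true
[2.1.4] false OR false = false
[2.1] false OR true OR true OR false = true
[2] NOT true = false
[root] true → false = false
Overall: false → refused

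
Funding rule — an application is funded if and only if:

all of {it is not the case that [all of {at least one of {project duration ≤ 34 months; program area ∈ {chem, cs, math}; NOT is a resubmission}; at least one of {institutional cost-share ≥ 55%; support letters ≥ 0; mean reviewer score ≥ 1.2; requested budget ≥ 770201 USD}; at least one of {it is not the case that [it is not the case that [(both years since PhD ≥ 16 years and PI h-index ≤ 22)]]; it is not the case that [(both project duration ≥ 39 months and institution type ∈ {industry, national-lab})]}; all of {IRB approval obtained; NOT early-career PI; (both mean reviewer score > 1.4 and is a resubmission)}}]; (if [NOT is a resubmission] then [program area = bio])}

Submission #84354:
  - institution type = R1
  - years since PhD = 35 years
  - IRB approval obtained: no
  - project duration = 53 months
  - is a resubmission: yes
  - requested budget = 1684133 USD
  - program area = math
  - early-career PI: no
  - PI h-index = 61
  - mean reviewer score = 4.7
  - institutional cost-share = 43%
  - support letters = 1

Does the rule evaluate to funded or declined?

Funded

Atomic conditions:
  project duration ≤ 34 months: 53 ≤ 34 is false
  program area ∈ {chem, cs, math}: math is in the set → true
  NOT is a resubmission: yes → false
  institutional cost-share ≥ 55%: 43 ≥ 55 is false
  support letters ≥ 0: 1 ≥ 0 is true
  mean reviewer score ≥ 1.2: 4.7 ≥ 1.2 is true
  requested budget ≥ 770201 USD: 1684133 ≥ 770201 is true
  years since PhD ≥ 16 years: 35 ≥ 16 is true
  PI h-index ≤ 22: 61 ≤ 22 is false
  project duration ≥ 39 months: 53 ≥ 39 is true
  institution type ∈ {industry, national-lab}: R1 is not in the set → false
  IRB approval obtained: no → false
  NOT early-career PI: no → true
  mean reviewer score > 1.4: 4.7 > 1.4 is true
  is a resubmission: yes → true
  program area = bio: math == bio is false
Combine:
[1.1.1] false OR true OR false = true
[1.1.2] false OR true OR true OR true = true
[1.1.3.1.1.1] true AND false = false
[1.1.3.1.1] NOT false = true
[1.1.3.1] NOT true = false
[1.1.3.2.1] true AND false = false
[1.1.3.2] NOT false = true
[1.1.3] false OR true = true
[1.1.4.3] true AND true = true
[1.1.4] false AND true AND true = false
[1.1] true AND true AND true AND false = false
[1] NOT false = true
[2] false → false (antecedent false ⇒ implication holds) = true
[root] true AND true = true
Overall: true → funded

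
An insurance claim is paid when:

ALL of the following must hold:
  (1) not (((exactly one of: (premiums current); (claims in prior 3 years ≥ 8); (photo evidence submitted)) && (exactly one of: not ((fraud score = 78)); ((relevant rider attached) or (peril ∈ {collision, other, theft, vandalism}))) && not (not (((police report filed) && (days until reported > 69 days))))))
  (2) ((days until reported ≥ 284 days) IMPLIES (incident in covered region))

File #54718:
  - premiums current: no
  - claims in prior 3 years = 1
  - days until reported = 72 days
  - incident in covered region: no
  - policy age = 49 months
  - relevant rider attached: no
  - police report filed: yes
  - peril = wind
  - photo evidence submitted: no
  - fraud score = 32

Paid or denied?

Atomic conditions:
  premiums current: no → false
  claims in prior 3 years ≥ 8: 1 ≥ 8 is false
  photo evidence submitted: no → false
  fraud score = 78: 32 == 78 is false
  relevant rider attached: no → false
  peril ∈ {collision, other, theft, vandalism}: wind is not in the set → false
  police report filed: yes → true
  days until reported > 69 days: 72 > 69 is true
  days until reported ≥ 284 days: 72 ≥ 284 is false
  incident in covered region: no → false
Combine:
[1.1.1] exactly-one(false, false, false) = false
[1.1.2.1] NOT false = true
[1.1.2.2] false OR false = false
[1.1.2] exactly-one(true, false) = true
[1.1.3.1.1] true AND true = true
[1.1.3.1] NOT true = false
[1.1.3] NOT false = true
[1.1] false AND true AND true = false
[1] NOT false = true
[2] false → false (antecedent false ⇒ implication holds) = true
[root] true AND true = true
Overall: true → paid

Paid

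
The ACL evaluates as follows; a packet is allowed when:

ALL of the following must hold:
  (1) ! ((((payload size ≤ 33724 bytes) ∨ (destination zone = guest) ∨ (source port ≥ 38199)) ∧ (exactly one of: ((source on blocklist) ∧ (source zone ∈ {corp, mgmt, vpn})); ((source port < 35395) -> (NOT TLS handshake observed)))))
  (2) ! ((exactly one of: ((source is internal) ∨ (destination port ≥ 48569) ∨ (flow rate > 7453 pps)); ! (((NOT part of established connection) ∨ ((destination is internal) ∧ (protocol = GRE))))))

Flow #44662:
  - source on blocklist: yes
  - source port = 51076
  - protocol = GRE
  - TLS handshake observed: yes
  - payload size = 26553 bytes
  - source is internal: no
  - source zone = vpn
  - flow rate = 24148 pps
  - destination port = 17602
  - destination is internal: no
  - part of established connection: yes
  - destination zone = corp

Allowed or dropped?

Atomic conditions:
  payload size ≤ 33724 bytes: 26553 ≤ 33724 is true
  destination zone = guest: corp == guest is false
  source port ≥ 38199: 51076 ≥ 38199 is true
  source on blocklist: yes → true
  source zone ∈ {corp, mgmt, vpn}: vpn is in the set → true
  source port < 35395: 51076 < 35395 is false
  NOT TLS handshake observed: yes → false
  source is internal: no → false
  destination port ≥ 48569: 17602 ≥ 48569 is false
  flow rate > 7453 pps: 24148 > 7453 is true
  NOT part of established connection: yes → false
  destination is internal: no → false
  protocol = GRE: GRE == GRE is true
Combine:
[1.1.1] true OR false OR true = true
[1.1.2.1] true AND true = true
[1.1.2.2] false → false (antecedent false ⇒ implication holds) = true
[1.1.2] exactly-one(true, true) = false
[1.1] true AND false = false
[1] NOT false = true
[2.1.1] false OR false OR true = true
[2.1.2.1.2] false AND true = false
[2.1.2.1] false OR false = false
[2.1.2] NOT false = true
[2.1] exactly-one(true, true) = false
[2] NOT false = true
[root] true AND true = true
Overall: true → allowed

Allowed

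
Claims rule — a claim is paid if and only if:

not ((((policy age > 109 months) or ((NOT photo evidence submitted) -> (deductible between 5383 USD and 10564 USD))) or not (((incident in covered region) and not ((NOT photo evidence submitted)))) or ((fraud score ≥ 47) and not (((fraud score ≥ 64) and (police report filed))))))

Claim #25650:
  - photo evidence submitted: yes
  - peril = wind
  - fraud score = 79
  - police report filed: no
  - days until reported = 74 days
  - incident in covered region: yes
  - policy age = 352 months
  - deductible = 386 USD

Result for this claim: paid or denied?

Denied

Atomic conditions:
  policy age > 109 months: 352 > 109 is true
  NOT photo evidence submitted: yes → false
  deductible between 5383 USD and 10564 USD: 386 in [5383, 10564] is false
  incident in covered region: yes → true
  fraud score ≥ 47: 79 ≥ 47 is true
  fraud score ≥ 64: 79 ≥ 64 is true
  police report filed: no → false
Combine:
[1.1.2] false → false (antecedent false ⇒ implication holds) = true
[1.1] true OR true = true
[1.2.1.2] NOT false = true
[1.2.1] true AND true = true
[1.2] NOT true = false
[1.3.2.1] true AND false = false
[1.3.2] NOT false = true
[1.3] true AND true = true
[1] true OR false OR true = true
[root] NOT true = false
Overall: false → denied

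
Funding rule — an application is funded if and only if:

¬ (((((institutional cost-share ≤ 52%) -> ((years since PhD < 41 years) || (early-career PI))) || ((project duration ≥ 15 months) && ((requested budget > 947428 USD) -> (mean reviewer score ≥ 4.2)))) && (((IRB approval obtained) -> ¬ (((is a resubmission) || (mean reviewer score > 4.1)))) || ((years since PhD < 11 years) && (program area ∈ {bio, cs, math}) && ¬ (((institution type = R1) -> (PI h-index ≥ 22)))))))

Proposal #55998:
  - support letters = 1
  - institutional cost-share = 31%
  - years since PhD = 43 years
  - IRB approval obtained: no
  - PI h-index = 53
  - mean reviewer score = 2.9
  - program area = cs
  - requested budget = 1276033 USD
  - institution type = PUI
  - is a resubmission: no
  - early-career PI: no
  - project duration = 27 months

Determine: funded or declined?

Funded

Atomic conditions:
  institutional cost-share ≤ 52%: 31 ≤ 52 is true
  years since PhD < 41 years: 43 < 41 is false
  early-career PI: no → false
  project duration ≥ 15 months: 27 ≥ 15 is true
  requested budget > 947428 USD: 1276033 > 947428 is true
  mean reviewer score ≥ 4.2: 2.9 ≥ 4.2 is false
  IRB approval obtained: no → false
  is a resubmission: no → false
  mean reviewer score > 4.1: 2.9 > 4.1 is false
  years since PhD < 11 years: 43 < 11 is false
  program area ∈ {bio, cs, math}: cs is in the set → true
  institution type = R1: PUI == R1 is false
  PI h-index ≥ 22: 53 ≥ 22 is true
Combine:
[1.1.1.2] false OR false = false
[1.1.1] true → false = false
[1.1.2.2] true → false = false
[1.1.2] true AND false = false
[1.1] false OR false = false
[1.2.1.2.1] false OR false = false
[1.2.1.2] NOT false = true
[1.2.1] false → true (antecedent false ⇒ implication holds) = true
[1.2.2.3.1] false → true (antecedent false ⇒ implication holds) = true
[1.2.2.3] NOT true = false
[1.2.2] false AND true AND false = false
[1.2] true OR false = true
[1] false AND true = false
[root] NOT false = true
Overall: true → funded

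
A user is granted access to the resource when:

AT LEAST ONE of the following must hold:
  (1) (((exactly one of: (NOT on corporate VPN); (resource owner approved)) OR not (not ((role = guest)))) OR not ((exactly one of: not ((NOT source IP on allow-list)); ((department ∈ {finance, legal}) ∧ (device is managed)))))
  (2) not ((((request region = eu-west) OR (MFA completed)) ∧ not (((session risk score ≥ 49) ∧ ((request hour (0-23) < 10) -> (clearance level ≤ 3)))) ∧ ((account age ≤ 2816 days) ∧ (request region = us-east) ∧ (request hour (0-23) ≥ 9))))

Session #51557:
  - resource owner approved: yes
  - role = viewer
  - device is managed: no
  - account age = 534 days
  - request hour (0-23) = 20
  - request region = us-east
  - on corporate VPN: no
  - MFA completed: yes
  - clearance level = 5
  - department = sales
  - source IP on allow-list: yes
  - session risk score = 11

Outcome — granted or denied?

Atomic conditions:
  NOT on corporate VPN: no → true
  resource owner approved: yes → true
  role = guest: viewer == guest is false
  NOT source IP on allow-list: yes → false
  department ∈ {finance, legal}: sales is not in the set → false
  device is managed: no → false
  request region = eu-west: us-east == eu-west is false
  MFA completed: yes → true
  session risk score ≥ 49: 11 ≥ 49 is false
  request hour (0-23) < 10: 20 < 10 is false
  clearance level ≤ 3: 5 ≤ 3 is false
  account age ≤ 2816 days: 534 ≤ 2816 is true
  request region = us-east: us-east == us-east is true
  request hour (0-23) ≥ 9: 20 ≥ 9 is true
Combine:
[1.1.1] exactly-one(true, true) = false
[1.1.2.1] NOT false = true
[1.1.2] NOT true = false
[1.1] false OR false = false
[1.2.1.1] NOT false = true
[1.2.1.2] false AND false = false
[1.2.1] exactly-one(true, false) = true
[1.2] NOT true = false
[1] false OR false = false
[2.1.1] false OR true = true
[2.1.2.1.2] false → false (antecedent false ⇒ implication holds) = true
[2.1.2.1] false AND true = false
[2.1.2] NOT false = true
[2.1.3] true AND true AND true = true
[2.1] true AND true AND true = true
[2] NOT true = false
[root] false OR false = false
Overall: false → denied

Denied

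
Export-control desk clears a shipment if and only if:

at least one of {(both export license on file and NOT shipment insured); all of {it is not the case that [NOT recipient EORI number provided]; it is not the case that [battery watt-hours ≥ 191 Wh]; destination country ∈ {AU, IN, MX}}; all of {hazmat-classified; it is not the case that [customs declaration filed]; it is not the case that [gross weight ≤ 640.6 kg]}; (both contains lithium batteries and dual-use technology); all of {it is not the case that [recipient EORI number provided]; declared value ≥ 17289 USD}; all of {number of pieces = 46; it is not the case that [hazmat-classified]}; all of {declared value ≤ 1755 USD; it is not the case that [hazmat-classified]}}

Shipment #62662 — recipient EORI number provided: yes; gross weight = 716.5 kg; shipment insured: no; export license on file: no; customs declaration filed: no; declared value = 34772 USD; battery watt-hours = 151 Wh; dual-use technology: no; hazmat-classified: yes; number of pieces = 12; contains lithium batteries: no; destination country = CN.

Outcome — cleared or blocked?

Cleared

Atomic conditions:
  export license on file: no → false
  NOT shipment insured: no → true
  NOT recipient EORI number provided: yes → false
  battery watt-hours ≥ 191 Wh: 151 ≥ 191 is false
  destination country ∈ {AU, IN, MX}: CN is not in the set → false
  hazmat-classified: yes → true
  customs declaration filed: no → false
  gross weight ≤ 640.6 kg: 716.5 ≤ 640.6 is false
  contains lithium batteries: no → false
  dual-use technology: no → false
  recipient EORI number provided: yes → true
  declared value ≥ 17289 USD: 34772 ≥ 17289 is true
  number of pieces = 46: 12 == 46 is false
  declared value ≤ 1755 USD: 34772 ≤ 1755 is false
Combine:
[1] false AND true = false
[2.1] NOT false = true
[2.2] NOT false = true
[2] true AND true AND false = false
[3.2] NOT false = true
[3.3] NOT false = true
[3] true AND true AND true = true
[4] false AND false = false
[5.1] NOT true = false
[5] false AND true = false
[6.2] NOT true = false
[6] false AND false = false
[7.2] NOT true = false
[7] false AND false = false
[root] false OR false OR true OR false OR false OR false OR false = true
Overall: true → cleared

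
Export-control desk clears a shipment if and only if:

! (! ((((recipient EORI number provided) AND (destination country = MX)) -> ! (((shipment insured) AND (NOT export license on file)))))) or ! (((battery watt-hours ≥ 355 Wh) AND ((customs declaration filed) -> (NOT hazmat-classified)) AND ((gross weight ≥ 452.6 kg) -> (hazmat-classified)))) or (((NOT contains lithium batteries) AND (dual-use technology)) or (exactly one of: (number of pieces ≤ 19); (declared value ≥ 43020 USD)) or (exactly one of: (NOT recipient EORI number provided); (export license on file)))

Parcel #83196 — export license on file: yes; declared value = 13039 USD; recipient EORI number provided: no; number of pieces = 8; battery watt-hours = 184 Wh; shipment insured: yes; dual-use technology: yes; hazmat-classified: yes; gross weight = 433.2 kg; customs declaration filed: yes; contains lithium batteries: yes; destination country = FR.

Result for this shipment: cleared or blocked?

Atomic conditions:
  recipient EORI number provided: no → false
  destination country = MX: FR == MX is false
  shipment insured: yes → true
  NOT export license on file: yes → false
  battery watt-hours ≥ 355 Wh: 184 ≥ 355 is false
  customs declaration filed: yes → true
  NOT hazmat-classified: yes → false
  gross weight ≥ 452.6 kg: 433.2 ≥ 452.6 is false
  hazmat-classified: yes → true
  NOT contains lithium batteries: yes → false
  dual-use technology: yes → true
  number of pieces ≤ 19: 8 ≤ 19 is true
  declared value ≥ 43020 USD: 13039 ≥ 43020 is false
  NOT recipient EORI number provided: no → true
  export license on file: yes → true
Combine:
[1.1.1.1] false AND false = false
[1.1.1.2.1] true AND false = false
[1.1.1.2] NOT false = true
[1.1.1] false → true (antecedent false ⇒ implication holds) = true
[1.1] NOT true = false
[1] NOT false = true
[2.1.2] true → false = false
[2.1.3] false → true (antecedent false ⇒ implication holds) = true
[2.1] false AND false AND true = false
[2] NOT false = true
[3.1] false AND true = false
[3.2] exactly-one(true, false) = true
[3.3] exactly-one(true, true) = false
[3] false OR true OR false = true
[root] true OR true OR true = true
Overall: true → cleared

Cleared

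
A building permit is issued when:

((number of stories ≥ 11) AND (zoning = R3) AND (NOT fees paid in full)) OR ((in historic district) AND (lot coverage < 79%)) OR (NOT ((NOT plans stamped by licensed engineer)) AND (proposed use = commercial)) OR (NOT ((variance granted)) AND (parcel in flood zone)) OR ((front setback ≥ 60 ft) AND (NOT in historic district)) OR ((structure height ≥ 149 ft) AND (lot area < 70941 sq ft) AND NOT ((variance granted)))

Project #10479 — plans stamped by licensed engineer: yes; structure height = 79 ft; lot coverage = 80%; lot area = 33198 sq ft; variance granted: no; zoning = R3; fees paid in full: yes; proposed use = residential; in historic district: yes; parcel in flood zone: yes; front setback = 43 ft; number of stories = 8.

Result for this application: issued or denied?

Issued

Atomic conditions:
  number of stories ≥ 11: 8 ≥ 11 is false
  zoning = R3: R3 == R3 is true
  NOT fees paid in full: yes → false
  in historic district: yes → true
  lot coverage < 79%: 80 < 79 is false
  NOT plans stamped by licensed engineer: yes → false
  proposed use = commercial: residential == commercial is false
  variance granted: no → false
  parcel in flood zone: yes → true
  front setback ≥ 60 ft: 43 ≥ 60 is false
  NOT in historic district: yes → false
  structure height ≥ 149 ft: 79 ≥ 149 is false
  lot area < 70941 sq ft: 33198 < 70941 is true
Combine:
[1] false AND true AND false = false
[2] true AND false = false
[3.1] NOT false = true
[3] true AND false = false
[4.1] NOT false = true
[4] true AND true = true
[5] false AND false = false
[6.3] NOT false = true
[6] false AND true AND true = false
[root] false OR false OR false OR true OR false OR false = true
Overall: true → issued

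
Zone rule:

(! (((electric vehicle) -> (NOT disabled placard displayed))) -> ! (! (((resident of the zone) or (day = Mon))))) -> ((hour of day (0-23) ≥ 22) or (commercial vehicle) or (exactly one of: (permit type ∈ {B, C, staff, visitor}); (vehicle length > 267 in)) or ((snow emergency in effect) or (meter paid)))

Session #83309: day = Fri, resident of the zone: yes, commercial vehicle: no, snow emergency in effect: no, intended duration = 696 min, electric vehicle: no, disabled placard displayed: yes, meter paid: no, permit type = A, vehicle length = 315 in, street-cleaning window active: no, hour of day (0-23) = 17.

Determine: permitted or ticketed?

Permitted

Atomic conditions:
  electric vehicle: no → false
  NOT disabled placard displayed: yes → false
  resident of the zone: yes → true
  day = Mon: Fri == Mon is false
  hour of day (0-23) ≥ 22: 17 ≥ 22 is false
  commercial vehicle: no → false
  permit type ∈ {B, C, staff, visitor}: A is not in the set → false
  vehicle length > 267 in: 315 > 267 is true
  snow emergency in effect: no → false
  meter paid: no → false
Combine:
[1.1.1] false → false (antecedent false ⇒ implication holds) = true
[1.1] NOT true = false
[1.2.1.1] true OR false = true
[1.2.1] NOT true = false
[1.2] NOT false = true
[1] false → true (antecedent false ⇒ implication holds) = true
[2.3] exactly-one(false, true) = true
[2.4] false OR false = false
[2] false OR false OR true OR false = true
[root] true → true = true
Overall: true → permitted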